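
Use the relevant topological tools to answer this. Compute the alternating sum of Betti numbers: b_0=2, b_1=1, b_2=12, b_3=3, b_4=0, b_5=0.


chi = sum_k (-1)^k b_k.
= (2) + (-1) + (12) + (-3) + (0) + (0)
= 10

10


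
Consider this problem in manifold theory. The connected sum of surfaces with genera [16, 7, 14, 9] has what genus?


Genus is additive under connected sum of orientable surfaces.
g = 16 + 7 + 14 + 9 = 46

46


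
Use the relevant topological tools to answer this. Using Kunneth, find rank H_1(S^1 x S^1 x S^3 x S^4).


Each S^d has Poincare polynomial 1 + t^d.
The product S^1 x S^1 x S^3 x S^4 has Poincare polynomial prod(1+t^d_i).
Expanding: b_0=1, b_1=2, b_2=1, b_3=1, b_4=3, b_5=3, b_6=1, b_7=1, b_8=2, b_9=1.
b_1 = 2

2


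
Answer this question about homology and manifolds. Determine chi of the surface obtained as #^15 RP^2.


For a non-orientable closed surface with k crosscaps: chi = 2 - k.
Here k = 15.
chi = 2 - 15 = -13

-13


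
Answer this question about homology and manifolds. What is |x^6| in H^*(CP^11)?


|x| = 2 in H^*(CP^n).
|x^6| = 6 * |x| = 6 * 2 = 12

12


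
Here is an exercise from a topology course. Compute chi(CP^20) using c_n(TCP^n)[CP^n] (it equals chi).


For any closed oriented manifold, <e(TM),[M]> = chi(M).
chi(CP^20) = 20+1 = 21

21


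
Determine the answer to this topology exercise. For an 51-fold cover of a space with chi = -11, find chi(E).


For a finite covering: chi(E) = (number of sheets) * chi(B).
chi(E) = 51 * (-11) = -561

-561


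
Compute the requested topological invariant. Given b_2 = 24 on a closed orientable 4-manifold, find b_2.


Poincare duality for closed orientable n-manifolds: b_k = b_{n-k}.
Here n = 4, so b_2 = b_2 = 24

24


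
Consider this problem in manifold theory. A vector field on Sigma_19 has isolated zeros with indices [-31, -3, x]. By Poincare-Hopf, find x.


Poincare-Hopf: sum of indices = chi(M).
chi(Sigma_19) = 2 - 2*19 = -36.
Sum of known indices = -34.
x = chi - (sum known) = -36 - (-34) = -2

-2


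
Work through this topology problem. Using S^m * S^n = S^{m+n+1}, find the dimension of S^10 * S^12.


Join of spheres: S^m * S^n = S^{m+n+1}.
dim = 10 + 12 + 1 = 23

23


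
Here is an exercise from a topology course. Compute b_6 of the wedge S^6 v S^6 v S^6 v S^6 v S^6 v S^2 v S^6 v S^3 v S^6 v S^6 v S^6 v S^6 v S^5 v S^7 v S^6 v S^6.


For a wedge of spheres, H_k (k>0) is free on one generator per sphere of dimension k.
Spheres of dimension 6: count = 12.
b_6 = 12

12


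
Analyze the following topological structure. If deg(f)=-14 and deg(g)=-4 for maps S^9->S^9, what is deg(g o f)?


Degree is multiplicative under composition: deg(g o f) = deg(g) * deg(f).
= -4 * -14 = 56

56


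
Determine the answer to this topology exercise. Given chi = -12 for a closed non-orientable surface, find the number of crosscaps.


chi = 2 - k for closed non-orientable surfaces with k crosscaps.
-12 = 2 - k
k = 2 - (-12) = 14

14


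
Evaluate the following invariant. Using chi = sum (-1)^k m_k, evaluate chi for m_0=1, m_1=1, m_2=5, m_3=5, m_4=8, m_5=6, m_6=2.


Morse theory: chi(M) = sum_k (-1)^k m_k where m_k = #(index-k critical points).
= (1) + (-1) + (5) + (-5) + (8) + (-6) + (2) = 4

4


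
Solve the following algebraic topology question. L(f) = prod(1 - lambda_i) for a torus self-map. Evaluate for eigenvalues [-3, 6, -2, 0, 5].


For a torus self-map: L(f) = det(I - A) where A acts on H_1.
L(f) = (1--3) * (1-6) * (1--2) * (1-0) * (1-5) = 4 * -5 * 3 * 1 * -4 = 240

240


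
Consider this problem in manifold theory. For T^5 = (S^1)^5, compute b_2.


By the Kunneth formula, b_k(T^n) = C(n,k).
b_2(T^5) = C(5,2).
C(5,2) = 5!/(2!*3!) = 10

10


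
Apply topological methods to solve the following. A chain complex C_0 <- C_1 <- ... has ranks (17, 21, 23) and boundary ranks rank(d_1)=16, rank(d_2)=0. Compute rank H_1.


rank H_k = rank(ker d_k) - rank(im d_{k+1}).
rank(ker d_1) = rank(C_1) - rank(d_1) = 21 - 16 = 5.
rank(im d_{1+1}) = 0.
rank H_1 = 5 - 0 = 5

5


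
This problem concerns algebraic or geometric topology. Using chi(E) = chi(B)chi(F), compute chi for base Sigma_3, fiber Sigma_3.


For a fiber bundle F -> E -> B (with CW structure): chi(E) = chi(B) * chi(F).
chi(Sigma_3) = -4, chi(Sigma_3) = -4.
chi(E) = (-4) * (-4) = 16

16


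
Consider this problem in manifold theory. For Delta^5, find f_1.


Delta^5 has 5+1 vertices. A 1-face is a choice of 1+1 vertices.
f_1 = C(5+1, 1+1) = C(6,2) = 15

15


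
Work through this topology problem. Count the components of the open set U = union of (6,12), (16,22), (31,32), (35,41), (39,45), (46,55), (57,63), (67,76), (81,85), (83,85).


Sort and merge overlapping open intervals.
Merged: (6,12), (16,22), (31,32), (35,45), (46,55), (57,63), (67,76), (81,85).
Number of components = 8

8


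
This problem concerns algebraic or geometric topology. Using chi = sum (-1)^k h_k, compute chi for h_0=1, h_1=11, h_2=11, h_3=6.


Handles of index k contribute (-1)^k to chi (same as CW cells).
chi = (1) + (-11) + (11) + (-6) = -5

-5


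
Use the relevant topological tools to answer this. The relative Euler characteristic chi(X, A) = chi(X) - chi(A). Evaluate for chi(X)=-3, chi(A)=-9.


Relative Euler characteristic: chi(X, A) = chi(X) - chi(A).
= -3 - (-9) = 6

6


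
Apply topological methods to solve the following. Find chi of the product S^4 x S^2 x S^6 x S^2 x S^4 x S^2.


chi is multiplicative: chi(X x Y) = chi(X) chi(Y).
Each even-dim sphere has chi = 2. There are 6 factors.
chi = 2^6 = 64

64


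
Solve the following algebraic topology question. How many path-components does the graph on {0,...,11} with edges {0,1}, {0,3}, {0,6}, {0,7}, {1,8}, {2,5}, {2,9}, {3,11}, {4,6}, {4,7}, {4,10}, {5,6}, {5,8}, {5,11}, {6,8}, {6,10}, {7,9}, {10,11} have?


Run DFS/union-find over 12 vertices.
V = 12, E = 18.
Number of components = 1

1


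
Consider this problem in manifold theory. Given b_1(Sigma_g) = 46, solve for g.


For a closed orientable surface: b_1 = 2g.
46 = 2g
g = 46 / 2 = 23

23


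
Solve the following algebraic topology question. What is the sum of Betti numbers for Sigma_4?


For Sigma_4: b_0 = 1, b_1 = 2g = 8, b_2 = 1.
Total = 1 + 8 + 1 = 10

10


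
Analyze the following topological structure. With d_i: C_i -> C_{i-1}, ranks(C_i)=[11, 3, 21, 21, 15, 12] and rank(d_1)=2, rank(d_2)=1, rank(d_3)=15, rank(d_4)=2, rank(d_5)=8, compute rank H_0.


rank H_k = rank(ker d_k) - rank(im d_{k+1}).
rank(ker d_0) = rank(C_0) - rank(d_0) = 11 - 0 = 11.
rank(im d_{0+1}) = 2.
rank H_0 = 11 - 2 = 9

9


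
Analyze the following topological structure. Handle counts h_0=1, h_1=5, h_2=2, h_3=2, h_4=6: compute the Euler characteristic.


Handles of index k contribute (-1)^k to chi (same as CW cells).
chi = (1) + (-5) + (2) + (-2) + (6) = 2

2


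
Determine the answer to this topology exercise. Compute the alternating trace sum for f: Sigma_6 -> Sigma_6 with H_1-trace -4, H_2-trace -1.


L(f) = tr(f_0*) - tr(f_1*) + tr(f_2*).
= 1 - (-4) + (-1)
= 4

4


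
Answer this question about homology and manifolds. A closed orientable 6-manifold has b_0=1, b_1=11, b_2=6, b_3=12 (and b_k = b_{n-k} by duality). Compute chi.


By Poincare duality b_k = b_{6-k}, so full Betti numbers: b_0=1, b_1=11, b_2=6, b_3=12, b_4=6, b_5=11, b_6=1.
chi = sum (-1)^k b_k = -20

-20


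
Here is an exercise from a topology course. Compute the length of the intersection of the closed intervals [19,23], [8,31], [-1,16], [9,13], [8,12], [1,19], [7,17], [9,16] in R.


Intersection = [max(a_i), min(b_i)] = [19, 12].
Since 19 > 12, the intersection is empty.
Length = 0

0


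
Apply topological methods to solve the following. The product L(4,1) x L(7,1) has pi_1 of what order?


pi_1(X x Y) = pi_1(X) x pi_1(Y).
pi_1(L(4,1)) = Z/4, pi_1(L(7,1)) = Z/7.
|Z/4 x Z/7| = 4 * 7 = 28

28


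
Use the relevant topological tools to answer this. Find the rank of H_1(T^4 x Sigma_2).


pi_1(A x B) = pi_1(A) x pi_1(B); rank of abelianization = b_1.
b_1(T^4) = 4, b_1(Sigma_2) = 2*2 = 4.
b_1(product) = 4 + 4 = 8

8


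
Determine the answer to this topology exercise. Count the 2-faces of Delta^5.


Delta^5 has 5+1 vertices. A 2-face is a choice of 2+1 vertices.
f_2 = C(5+1, 2+1) = C(6,3) = 20

20


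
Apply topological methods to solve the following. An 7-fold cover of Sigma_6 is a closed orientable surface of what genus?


For an n-sheeted cover: chi(E) = n * chi(B).
chi(Sigma_6) = 2 - 2*6 = -10.
chi(E) = 7 * (-10) = -70.
genus(E) = (2 - chi(E))/2 = (2 - (-70))/2 = 72/2 = 36

36


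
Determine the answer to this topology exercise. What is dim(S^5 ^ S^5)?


S^m ^ S^n = S^{m+n}.
k = 5 + 5 = 10

10


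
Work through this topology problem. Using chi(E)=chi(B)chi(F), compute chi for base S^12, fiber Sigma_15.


chi(S^12) = 2 (n even), chi(Sigma_15) = 2 - 2*15 = -28.
chi(E) = 2 * (-28) = -56

-56


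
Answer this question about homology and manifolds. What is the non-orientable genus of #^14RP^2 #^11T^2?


Since a >= 1, the sum is non-orientable; each T^2 can be replaced by RP^2 # RP^2 (since T^2#RP^2 = 3RP^2).
Total crosscaps k = 14 + 2*11 = 36.
Check via chi: chi = 14*1 + 11*0 - (14+11-1)*2 = -34 = 2 - k = -34. Consistent.

36


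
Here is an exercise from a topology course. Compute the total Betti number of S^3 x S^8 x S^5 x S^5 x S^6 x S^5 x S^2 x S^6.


Total Betti number is multiplicative under products.
Each S^d (d>=1) has total Betti number 2.
There are 8 sphere factors.
Total = 2^8 = 256

256


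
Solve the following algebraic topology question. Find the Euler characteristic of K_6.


K_6: V = 6, E = C(6,2) = 15.
chi = V - E = 6 - 15 = -9

-9


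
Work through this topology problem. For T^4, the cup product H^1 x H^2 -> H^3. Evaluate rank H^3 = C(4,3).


Cup product: H^p x H^q -> H^{p+q}; here p+q = 1+2 = 3.
rank H^k(T^n) = C(n,k).
C(4,3) = 4

4


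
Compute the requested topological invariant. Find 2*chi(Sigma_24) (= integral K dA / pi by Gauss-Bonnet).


Gauss-Bonnet: integral K dA = 2*pi*chi(M).
chi(Sigma_24) = 2 - 2*24 = -46.
(integral K dA)/pi = 2*chi = 2*(-46) = -92

-92


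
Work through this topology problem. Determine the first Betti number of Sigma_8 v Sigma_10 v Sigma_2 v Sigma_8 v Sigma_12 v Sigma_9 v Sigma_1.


For a wedge X v Y: reduced H_k(X v Y) = H_k(X) + H_k(Y).
Each Sigma_g contributes b_1 = 2g.
b_1 = 16 + 20 + 4 + 16 + 24 + 18 + 2 = 100

100


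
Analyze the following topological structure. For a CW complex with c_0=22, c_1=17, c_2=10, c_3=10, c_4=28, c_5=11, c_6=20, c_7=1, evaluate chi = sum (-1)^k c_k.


chi = sum_k (-1)^k c_k.
= (-1)^0*22 + (-1)^1*17 + (-1)^2*10 + (-1)^3*10 + (-1)^4*28 + (-1)^5*11 + (-1)^6*20 + (-1)^7*1
= (22) + (-17) + (10) + (-10) + (28) + (-11) + (20) + (-1)
= 41

41


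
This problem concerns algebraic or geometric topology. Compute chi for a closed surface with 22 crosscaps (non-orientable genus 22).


For a non-orientable closed surface with k crosscaps: chi = 2 - k.
Here k = 22.
chi = 2 - 22 = -20

-20


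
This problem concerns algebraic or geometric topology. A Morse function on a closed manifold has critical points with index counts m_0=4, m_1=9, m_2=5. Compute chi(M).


Morse theory: chi(M) = sum_k (-1)^k m_k where m_k = #(index-k critical points).
= (4) + (-9) + (5) = 0

0


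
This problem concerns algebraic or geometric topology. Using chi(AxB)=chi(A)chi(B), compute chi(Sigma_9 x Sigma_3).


chi(Sigma_9) = 2 - 2*9 = -16
chi(Sigma_3) = 2 - 2*3 = -4
chi(product) = (-16) * (-4) = 64

64


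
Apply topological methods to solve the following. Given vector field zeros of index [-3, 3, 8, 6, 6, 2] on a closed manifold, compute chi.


Poincare-Hopf: chi(M) = sum of indices of zeros.
chi = (-3) + (3) + (8) + (6) + (6) + (2) = 22

22


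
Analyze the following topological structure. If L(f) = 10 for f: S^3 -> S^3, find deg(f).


L(f) = 1 + (-1)^3 deg(f) on S^3.
10 = 1 + (-1)^3 * deg(f)
(-1)^3 * deg(f) = 9
deg(f) = -9

-9


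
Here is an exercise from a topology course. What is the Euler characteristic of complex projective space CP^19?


CP^19 has one cell in each even dimension 0, 2, ..., 2*19 (19+1 cells total).
All cells are even-dimensional, so chi = number of cells.
chi = 19 + 1 = 20

20


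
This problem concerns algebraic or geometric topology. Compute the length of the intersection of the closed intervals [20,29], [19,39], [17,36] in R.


Intersection = [max(a_i), min(b_i)] = [20, 29].
Length = 29 - 20 = 9

9


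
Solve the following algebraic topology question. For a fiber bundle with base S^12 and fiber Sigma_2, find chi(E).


chi(S^12) = 2 (n even), chi(Sigma_2) = 2 - 2*2 = -2.
chi(E) = 2 * (-2) = -4

-4


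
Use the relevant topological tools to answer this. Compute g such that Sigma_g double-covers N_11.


chi(N_11) = 2 - 11 = -9.
Double cover: chi(Sigma_g) = 2 * chi(N_11) = 2*(-9) = -18.
2 - 2g = -18, so g = (2 - (-18))/2 = 20/2 = 10

10


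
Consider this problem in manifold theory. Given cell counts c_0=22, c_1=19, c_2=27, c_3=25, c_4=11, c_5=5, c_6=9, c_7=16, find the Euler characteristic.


chi = sum_k (-1)^k c_k.
= (-1)^0*22 + (-1)^1*19 + (-1)^2*27 + (-1)^3*25 + (-1)^4*11 + (-1)^5*5 + (-1)^6*9 + (-1)^7*16
= (22) + (-19) + (27) + (-25) + (11) + (-5) + (9) + (-16)
= 4

4


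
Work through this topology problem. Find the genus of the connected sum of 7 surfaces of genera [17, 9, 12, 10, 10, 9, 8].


Genus is additive under connected sum of orientable surfaces.
g = 17 + 9 + 12 + 10 + 10 + 9 + 8 = 75

75


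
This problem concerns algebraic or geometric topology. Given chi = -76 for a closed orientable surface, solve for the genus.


chi = 2 - 2g for closed orientable surfaces.
-76 = 2 - 2g
2g = 2 - (-76) = 78
g = 39

39


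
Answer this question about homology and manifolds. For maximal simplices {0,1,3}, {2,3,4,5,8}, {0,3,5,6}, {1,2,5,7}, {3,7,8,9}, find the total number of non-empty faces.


Each maximal simplex on m vertices has 2^m - 1 nonempty faces.
Take the union (dedupe shared faces).
Total distinct faces = 69

69


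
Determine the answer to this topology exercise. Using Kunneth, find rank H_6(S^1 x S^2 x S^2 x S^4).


Each S^d has Poincare polynomial 1 + t^d.
The product S^1 x S^2 x S^2 x S^4 has Poincare polynomial prod(1+t^d_i).
Expanding: b_0=1, b_1=1, b_2=2, b_3=2, b_4=2, b_5=2, b_6=2, b_7=2, b_8=1, b_9=1.
b_6 = 2

2


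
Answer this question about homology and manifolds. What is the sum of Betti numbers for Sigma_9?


For Sigma_9: b_0 = 1, b_1 = 2g = 18, b_2 = 1.
Total = 1 + 18 + 1 = 20

20


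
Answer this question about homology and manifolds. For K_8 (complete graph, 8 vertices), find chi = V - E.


K_8: V = 8, E = C(8,2) = 28.
chi = V - E = 8 - 28 = -20

-20


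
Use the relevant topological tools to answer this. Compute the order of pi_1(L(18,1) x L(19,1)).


pi_1(X x Y) = pi_1(X) x pi_1(Y).
pi_1(L(18,1)) = Z/18, pi_1(L(19,1)) = Z/19.
|Z/18 x Z/19| = 18 * 19 = 342

342


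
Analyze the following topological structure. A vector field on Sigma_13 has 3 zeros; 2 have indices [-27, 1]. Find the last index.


Poincare-Hopf: sum of indices = chi(M).
chi(Sigma_13) = 2 - 2*13 = -24.
Sum of known indices = -26.
x = chi - (sum known) = -24 - (-26) = 2

2


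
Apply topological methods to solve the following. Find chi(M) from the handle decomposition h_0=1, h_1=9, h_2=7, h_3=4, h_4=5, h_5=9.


Handles of index k contribute (-1)^k to chi (same as CW cells).
chi = (1) + (-9) + (7) + (-4) + (5) + (-9) = -9

-9


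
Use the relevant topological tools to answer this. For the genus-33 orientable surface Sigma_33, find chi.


For a closed orientable surface of genus g: chi = 2 - 2g.
Here g = 33.
chi = 2 - 2*33 = 2 - 66 = -64

-64


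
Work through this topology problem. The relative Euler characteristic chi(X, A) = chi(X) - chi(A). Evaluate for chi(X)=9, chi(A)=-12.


Relative Euler characteristic: chi(X, A) = chi(X) - chi(A).
= 9 - (-12) = 21

21


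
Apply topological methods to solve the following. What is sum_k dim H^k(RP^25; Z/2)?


H^k(RP^25; Z/2) = Z/2 for each 0 <= k <= 25.
Total dimension = 25 + 1 = 26

26


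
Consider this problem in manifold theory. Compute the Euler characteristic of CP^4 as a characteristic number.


For any closed oriented manifold, <e(TM),[M]> = chi(M).
chi(CP^4) = 4+1 = 5

5


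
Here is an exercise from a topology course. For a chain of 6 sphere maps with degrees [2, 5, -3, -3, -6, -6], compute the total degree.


Degree is multiplicative: deg(composition) = product of degrees.
= (2) * (5) * (-3) * (-3) * (-6) * (-6) = 3240

3240


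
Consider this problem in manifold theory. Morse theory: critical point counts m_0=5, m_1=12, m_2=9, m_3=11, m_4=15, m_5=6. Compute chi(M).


Morse theory: chi(M) = sum_k (-1)^k m_k where m_k = #(index-k critical points).
= (5) + (-12) + (9) + (-11) + (15) + (-6) = 0

0


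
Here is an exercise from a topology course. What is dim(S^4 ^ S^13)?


S^m ^ S^n = S^{m+n}.
k = 4 + 13 = 17

17


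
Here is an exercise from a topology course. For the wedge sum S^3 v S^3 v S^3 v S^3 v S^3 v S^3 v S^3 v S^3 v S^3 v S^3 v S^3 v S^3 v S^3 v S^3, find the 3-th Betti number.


For a wedge of spheres, H_k (k>0) is free on one generator per sphere of dimension k.
Spheres of dimension 3: count = 14.
b_3 = 14

14


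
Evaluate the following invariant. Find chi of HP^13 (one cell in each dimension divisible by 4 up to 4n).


HP^13 has one cell in each dimension 0, 4, ..., 4*13 (13+1 cells, all even-dim).
chi = 13 + 1 = 14

14


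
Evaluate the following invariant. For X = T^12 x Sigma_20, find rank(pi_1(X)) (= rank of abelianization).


pi_1(A x B) = pi_1(A) x pi_1(B); rank of abelianization = b_1.
b_1(T^12) = 12, b_1(Sigma_20) = 2*20 = 40.
b_1(product) = 12 + 40 = 52

52


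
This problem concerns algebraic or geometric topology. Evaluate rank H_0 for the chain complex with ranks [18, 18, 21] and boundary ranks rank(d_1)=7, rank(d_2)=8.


rank H_k = rank(ker d_k) - rank(im d_{k+1}).
rank(ker d_0) = rank(C_0) - rank(d_0) = 18 - 0 = 18.
rank(im d_{0+1}) = 7.
rank H_0 = 18 - 7 = 11

11


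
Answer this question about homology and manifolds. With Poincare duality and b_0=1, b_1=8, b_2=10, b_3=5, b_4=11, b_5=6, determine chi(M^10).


By Poincare duality b_k = b_{10-k}, so full Betti numbers: b_0=1, b_1=8, b_2=10, b_3=5, b_4=11, b_5=6, b_6=11, b_7=5, b_8=10, b_9=8, b_10=1.
chi = sum (-1)^k b_k = 12

12


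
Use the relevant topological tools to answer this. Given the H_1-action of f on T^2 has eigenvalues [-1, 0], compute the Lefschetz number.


For a torus self-map: L(f) = det(I - A) where A acts on H_1.
L(f) = (1--1) * (1-0) = 2 * 1 = 2

2


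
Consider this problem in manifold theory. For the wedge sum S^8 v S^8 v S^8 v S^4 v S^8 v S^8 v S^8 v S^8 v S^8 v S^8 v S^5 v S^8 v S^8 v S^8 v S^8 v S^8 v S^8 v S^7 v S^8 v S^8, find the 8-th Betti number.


For a wedge of spheres, H_k (k>0) is free on one generator per sphere of dimension k.
Spheres of dimension 8: count = 17.
b_8 = 17

17


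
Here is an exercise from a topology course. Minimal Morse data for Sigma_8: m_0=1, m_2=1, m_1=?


A perfect Morse function has m_k = b_k.
For Sigma_8: b_0=1, b_1=2g=16, b_2=1.
Saddles m_1 = 2g = 16

16


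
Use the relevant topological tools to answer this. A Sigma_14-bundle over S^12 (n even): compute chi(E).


chi(S^12) = 2 (n even), chi(Sigma_14) = 2 - 2*14 = -26.
chi(E) = 2 * (-26) = -52

-52


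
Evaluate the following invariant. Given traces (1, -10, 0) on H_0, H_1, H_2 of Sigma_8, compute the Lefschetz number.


L(f) = tr(f_0*) - tr(f_1*) + tr(f_2*).
= 1 - (-10) + (0)
= 11

11


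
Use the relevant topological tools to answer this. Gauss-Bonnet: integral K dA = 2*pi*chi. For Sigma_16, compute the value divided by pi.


Gauss-Bonnet: integral K dA = 2*pi*chi(M).
chi(Sigma_16) = 2 - 2*16 = -30.
(integral K dA)/pi = 2*chi = 2*(-30) = -60

-60


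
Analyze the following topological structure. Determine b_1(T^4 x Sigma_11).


pi_1(A x B) = pi_1(A) x pi_1(B); rank of abelianization = b_1.
b_1(T^4) = 4, b_1(Sigma_11) = 2*11 = 22.
b_1(product) = 4 + 22 = 26

26


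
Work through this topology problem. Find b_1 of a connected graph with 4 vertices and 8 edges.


For a connected graph: rank(pi_1) = b_1 = E - V + 1 = 1 - chi.
chi = V - E = 4 - 8 = -4.
rank = 1 - (-4) = 8 - 4 + 1 = 5

5


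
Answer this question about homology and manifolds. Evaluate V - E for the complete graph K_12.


K_12: V = 12, E = C(12,2) = 66.
chi = V - E = 12 - 66 = -54

-54


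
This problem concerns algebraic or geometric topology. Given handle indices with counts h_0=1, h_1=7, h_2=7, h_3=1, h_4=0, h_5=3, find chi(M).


Handles of index k contribute (-1)^k to chi (same as CW cells).
chi = (1) + (-7) + (7) + (-1) + (0) + (-3) = -3

-3


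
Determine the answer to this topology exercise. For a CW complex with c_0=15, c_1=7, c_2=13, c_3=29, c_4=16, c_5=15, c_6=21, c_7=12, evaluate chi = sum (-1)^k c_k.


chi = sum_k (-1)^k c_k.
= (-1)^0*15 + (-1)^1*7 + (-1)^2*13 + (-1)^3*29 + (-1)^4*16 + (-1)^5*15 + (-1)^6*21 + (-1)^7*12
= (15) + (-7) + (13) + (-29) + (16) + (-15) + (21) + (-12)
= 2

2


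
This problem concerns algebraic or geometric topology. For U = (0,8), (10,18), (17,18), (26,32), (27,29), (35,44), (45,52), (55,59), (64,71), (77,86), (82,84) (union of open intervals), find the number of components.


Sort and merge overlapping open intervals.
Merged: (0,8), (10,18), (26,32), (35,44), (45,52), (55,59), (64,71), (77,86).
Number of components = 8

8


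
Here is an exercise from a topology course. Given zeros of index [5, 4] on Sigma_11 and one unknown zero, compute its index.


Poincare-Hopf: sum of indices = chi(M).
chi(Sigma_11) = 2 - 2*11 = -20.
Sum of known indices = 9.
x = chi - (sum known) = -20 - (9) = -29

-29


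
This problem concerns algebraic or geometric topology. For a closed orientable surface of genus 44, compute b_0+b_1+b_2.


For Sigma_44: b_0 = 1, b_1 = 2g = 88, b_2 = 1.
Total = 1 + 88 + 1 = 90

90


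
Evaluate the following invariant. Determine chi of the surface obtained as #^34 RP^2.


For a non-orientable closed surface with k crosscaps: chi = 2 - k.
Here k = 34.
chi = 2 - 34 = -32

-32


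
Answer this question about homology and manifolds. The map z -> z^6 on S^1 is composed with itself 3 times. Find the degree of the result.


deg(f) = 6. Degree is multiplicative: deg(f^3) = (deg f)^3.
deg(f^3) = (6)^3 = 216

216


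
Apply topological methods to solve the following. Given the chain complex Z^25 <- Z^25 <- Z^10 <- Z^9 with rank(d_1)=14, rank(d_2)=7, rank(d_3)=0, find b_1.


rank H_k = rank(ker d_k) - rank(im d_{k+1}).
rank(ker d_1) = rank(C_1) - rank(d_1) = 25 - 14 = 11.
rank(im d_{1+1}) = 7.
rank H_1 = 11 - 7 = 4

4


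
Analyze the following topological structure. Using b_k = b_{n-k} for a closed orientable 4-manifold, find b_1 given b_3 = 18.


Poincare duality for closed orientable n-manifolds: b_k = b_{n-k}.
Here n = 4, so b_1 = b_3 = 18

18


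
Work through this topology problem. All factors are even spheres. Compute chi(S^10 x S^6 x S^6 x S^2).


chi is multiplicative: chi(X x Y) = chi(X) chi(Y).
Each even-dim sphere has chi = 2. There are 4 factors.
chi = 2^4 = 16

16


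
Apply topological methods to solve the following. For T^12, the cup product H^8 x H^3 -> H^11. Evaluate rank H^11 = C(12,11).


Cup product: H^p x H^q -> H^{p+q}; here p+q = 8+3 = 11.
rank H^k(T^n) = C(n,k).
C(12,11) = 12

12


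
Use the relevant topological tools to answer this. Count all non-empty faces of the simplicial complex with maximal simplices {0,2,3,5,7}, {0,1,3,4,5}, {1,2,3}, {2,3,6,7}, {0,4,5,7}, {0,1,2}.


Each maximal simplex on m vertices has 2^m - 1 nonempty faces.
Take the union (dedupe shared faces).
Total distinct faces = 70

70


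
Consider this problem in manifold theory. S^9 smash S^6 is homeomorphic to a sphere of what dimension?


S^m ^ S^n = S^{m+n}.
k = 9 + 6 = 15

15


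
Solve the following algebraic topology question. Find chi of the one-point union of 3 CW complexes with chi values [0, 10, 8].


chi(A v B) = chi(A) + chi(B) - 1 (one point identified).
For 3 spaces: chi = (sum chi_i) - (3 - 1).
sum = 18; chi = 18 - 2 = 16

16


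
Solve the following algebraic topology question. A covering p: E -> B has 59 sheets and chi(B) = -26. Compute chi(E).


For a finite covering: chi(E) = (number of sheets) * chi(B).
chi(E) = 59 * (-26) = -1534

-1534


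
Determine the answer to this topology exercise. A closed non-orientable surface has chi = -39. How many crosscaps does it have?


chi = 2 - k for closed non-orientable surfaces with k crosscaps.
-39 = 2 - k
k = 2 - (-39) = 41

41


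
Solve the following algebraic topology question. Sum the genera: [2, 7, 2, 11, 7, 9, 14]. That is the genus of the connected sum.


Genus is additive under connected sum of orientable surfaces.
g = 2 + 7 + 2 + 11 + 7 + 9 + 14 = 52

52


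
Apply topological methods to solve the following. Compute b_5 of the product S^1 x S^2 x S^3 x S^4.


Each S^d has Poincare polynomial 1 + t^d.
The product S^1 x S^2 x S^3 x S^4 has Poincare polynomial prod(1+t^d_i).
Expanding: b_0=1, b_1=1, b_2=1, b_3=2, b_4=2, b_5=2, b_6=2, b_7=2, b_8=1, b_9=1, b_10=1.
b_5 = 2

2


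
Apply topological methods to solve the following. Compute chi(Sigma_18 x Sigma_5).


chi(Sigma_18) = 2 - 2*18 = -34
chi(Sigma_5) = 2 - 2*5 = -8
chi(product) = (-34) * (-8) = 272

272


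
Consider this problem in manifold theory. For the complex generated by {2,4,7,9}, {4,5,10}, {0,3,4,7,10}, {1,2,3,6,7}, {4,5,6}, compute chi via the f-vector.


Enumerate all faces; f-vector: f_0=10, f_1=27, f_2=26, f_3=11, f_4=2.
chi = sum (-1)^k f_k = 0

0


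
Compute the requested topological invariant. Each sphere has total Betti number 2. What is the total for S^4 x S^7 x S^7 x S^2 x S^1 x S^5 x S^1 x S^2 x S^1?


Total Betti number is multiplicative under products.
Each S^d (d>=1) has total Betti number 2.
There are 9 sphere factors.
Total = 2^9 = 512

512


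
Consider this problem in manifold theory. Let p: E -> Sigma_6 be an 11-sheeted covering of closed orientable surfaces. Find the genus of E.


For an n-sheeted cover: chi(E) = n * chi(B).
chi(Sigma_6) = 2 - 2*6 = -10.
chi(E) = 11 * (-10) = -110.
genus(E) = (2 - chi(E))/2 = (2 - (-110))/2 = 112/2 = 56

56


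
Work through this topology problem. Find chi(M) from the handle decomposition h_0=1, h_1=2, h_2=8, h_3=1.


Handles of index k contribute (-1)^k to chi (same as CW cells).
chi = (1) + (-2) + (8) + (-1) = 6

6


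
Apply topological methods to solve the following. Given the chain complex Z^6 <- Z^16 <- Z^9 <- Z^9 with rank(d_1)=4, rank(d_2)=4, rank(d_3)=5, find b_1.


rank H_k = rank(ker d_k) - rank(im d_{k+1}).
rank(ker d_1) = rank(C_1) - rank(d_1) = 16 - 4 = 12.
rank(im d_{1+1}) = 4.
rank H_1 = 12 - 4 = 8

8


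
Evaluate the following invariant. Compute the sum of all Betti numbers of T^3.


b_k(T^3) = C(3,k), so the sum over k is sum_k C(3,k) = 2^3.
Total = 2^3 = 8

8


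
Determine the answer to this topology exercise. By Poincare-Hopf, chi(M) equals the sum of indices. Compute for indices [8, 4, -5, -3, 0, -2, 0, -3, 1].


Poincare-Hopf: chi(M) = sum of indices of zeros.
chi = (8) + (4) + (-5) + (-3) + (0) + (-2) + (0) + (-3) + (1) = 0

0


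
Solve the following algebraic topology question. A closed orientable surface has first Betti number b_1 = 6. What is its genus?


For a closed orientable surface: b_1 = 2g.
6 = 2g
g = 6 / 2 = 3

3


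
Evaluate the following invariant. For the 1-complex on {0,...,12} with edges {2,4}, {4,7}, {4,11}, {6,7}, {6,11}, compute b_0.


Run DFS/union-find over 13 vertices.
V = 13, E = 5.
Number of components = 9

9


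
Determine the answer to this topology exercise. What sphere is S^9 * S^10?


Join of spheres: S^m * S^n = S^{m+n+1}.
dim = 9 + 10 + 1 = 20

20


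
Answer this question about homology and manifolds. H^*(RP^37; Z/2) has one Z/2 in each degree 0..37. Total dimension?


H^k(RP^37; Z/2) = Z/2 for each 0 <= k <= 37.
Total dimension = 37 + 1 = 38

38


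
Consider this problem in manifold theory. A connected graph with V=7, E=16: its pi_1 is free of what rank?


For a connected graph: rank(pi_1) = b_1 = E - V + 1 = 1 - chi.
chi = V - E = 7 - 16 = -9.
rank = 1 - (-9) = 16 - 7 + 1 = 10

10


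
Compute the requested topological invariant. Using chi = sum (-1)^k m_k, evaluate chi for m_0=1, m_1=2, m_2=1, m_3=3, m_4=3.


Morse theory: chi(M) = sum_k (-1)^k m_k where m_k = #(index-k critical points).
= (1) + (-2) + (1) + (-3) + (3) = 0

0


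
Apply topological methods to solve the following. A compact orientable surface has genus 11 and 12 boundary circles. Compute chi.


For a compact orientable surface with genus g and b boundary components: chi = 2 - 2g - b.
chi = 2 - 2*11 - 12 = 2 - 22 - 12 = -32

-32


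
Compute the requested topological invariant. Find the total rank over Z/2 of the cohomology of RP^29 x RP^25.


dim H^*(RP^n; Z/2) = n+1 (one Z/2 in each degree 0..n).
Total Betti number is multiplicative.
Total = (29+1) * (25+1) = 30 * 26 = 780

780


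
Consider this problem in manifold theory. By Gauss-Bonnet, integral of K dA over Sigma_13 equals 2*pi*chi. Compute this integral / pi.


Gauss-Bonnet: integral K dA = 2*pi*chi(M).
chi(Sigma_13) = 2 - 2*13 = -24.
(integral K dA)/pi = 2*chi = 2*(-24) = -48

-48


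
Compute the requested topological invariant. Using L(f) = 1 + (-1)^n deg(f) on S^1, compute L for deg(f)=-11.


On S^1: L(f) = tr(f_0*) + (-1)^1 tr(f_1*) = 1 + (-1)^1 * deg(f).
L(f) = 1 + (-1)^1 * -11 = 1 + 11 = 12

12


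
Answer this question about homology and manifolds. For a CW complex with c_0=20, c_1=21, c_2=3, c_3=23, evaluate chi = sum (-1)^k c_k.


chi = sum_k (-1)^k c_k.
= (-1)^0*20 + (-1)^1*21 + (-1)^2*3 + (-1)^3*23
= (20) + (-21) + (3) + (-23)
= -21

-21


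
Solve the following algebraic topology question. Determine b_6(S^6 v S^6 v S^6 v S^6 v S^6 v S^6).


For a wedge of spheres, H_k (k>0) is free on one generator per sphere of dimension k.
Spheres of dimension 6: count = 6.
b_6 = 6

6


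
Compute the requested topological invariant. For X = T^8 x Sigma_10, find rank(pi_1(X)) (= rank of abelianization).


pi_1(A x B) = pi_1(A) x pi_1(B); rank of abelianization = b_1.
b_1(T^8) = 8, b_1(Sigma_10) = 2*10 = 20.
b_1(product) = 8 + 20 = 28

28


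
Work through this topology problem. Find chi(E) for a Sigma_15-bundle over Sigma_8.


For a fiber bundle F -> E -> B (with CW structure): chi(E) = chi(B) * chi(F).
chi(Sigma_8) = -14, chi(Sigma_15) = -28.
chi(E) = (-14) * (-28) = 392

392


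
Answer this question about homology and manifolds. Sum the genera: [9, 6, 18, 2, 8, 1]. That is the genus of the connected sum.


Genus is additive under connected sum of orientable surfaces.
g = 9 + 6 + 18 + 2 + 8 + 1 = 44

44


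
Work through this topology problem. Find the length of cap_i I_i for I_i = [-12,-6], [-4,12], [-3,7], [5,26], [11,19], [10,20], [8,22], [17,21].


Intersection = [max(a_i), min(b_i)] = [17, -6].
Since 17 > -6, the intersection is empty.
Length = 0

0


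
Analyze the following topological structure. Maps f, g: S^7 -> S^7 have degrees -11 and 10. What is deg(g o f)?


Degree is multiplicative under composition: deg(g o f) = deg(g) * deg(f).
= 10 * -11 = -110

-110


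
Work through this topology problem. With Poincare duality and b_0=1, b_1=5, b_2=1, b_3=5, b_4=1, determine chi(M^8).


By Poincare duality b_k = b_{8-k}, so full Betti numbers: b_0=1, b_1=5, b_2=1, b_3=5, b_4=1, b_5=5, b_6=1, b_7=5, b_8=1.
chi = sum (-1)^k b_k = -15

-15


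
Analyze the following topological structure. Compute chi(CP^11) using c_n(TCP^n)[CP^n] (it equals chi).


For any closed oriented manifold, <e(TM),[M]> = chi(M).
chi(CP^11) = 11+1 = 12

12


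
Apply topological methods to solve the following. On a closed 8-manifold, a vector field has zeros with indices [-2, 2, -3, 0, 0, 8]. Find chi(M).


Poincare-Hopf: chi(M) = sum of indices of zeros.
chi = (-2) + (2) + (-3) + (0) + (0) + (8) = 5

5


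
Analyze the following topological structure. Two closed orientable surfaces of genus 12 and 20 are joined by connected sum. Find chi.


chi(Sigma_12) = 2 - 2*12 = -22
chi(Sigma_20) = 2 - 2*20 = -38
For surfaces: chi(A#B) = chi(A) + chi(B) - 2.
chi = -22 + -38 - 2 = -62

-62


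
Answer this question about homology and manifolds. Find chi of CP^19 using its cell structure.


CP^19 has one cell in each even dimension 0, 2, ..., 2*19 (19+1 cells total).
All cells are even-dimensional, so chi = number of cells.
chi = 19 + 1 = 20

20


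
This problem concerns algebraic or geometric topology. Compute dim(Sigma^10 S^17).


Each suspension raises dimension by 1: Sigma S^n = S^{n+1}.
Sigma^10 S^17 = S^{17+10} = S^27

27


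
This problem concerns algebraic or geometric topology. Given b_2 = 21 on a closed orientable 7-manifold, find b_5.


Poincare duality for closed orientable n-manifolds: b_k = b_{n-k}.
Here n = 7, so b_5 = b_2 = 21

21


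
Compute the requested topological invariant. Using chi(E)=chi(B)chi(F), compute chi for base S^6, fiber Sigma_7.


chi(S^6) = 2 (n even), chi(Sigma_7) = 2 - 2*7 = -12.
chi(E) = 2 * (-12) = -24

-24


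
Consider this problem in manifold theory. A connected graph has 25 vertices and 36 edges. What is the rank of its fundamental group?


For a connected graph: rank(pi_1) = b_1 = E - V + 1 = 1 - chi.
chi = V - E = 25 - 36 = -11.
rank = 1 - (-11) = 36 - 25 + 1 = 12

12


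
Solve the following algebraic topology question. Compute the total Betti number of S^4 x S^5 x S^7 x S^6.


Total Betti number is multiplicative under products.
Each S^d (d>=1) has total Betti number 2.
There are 4 sphere factors.
Total = 2^4 = 16

16


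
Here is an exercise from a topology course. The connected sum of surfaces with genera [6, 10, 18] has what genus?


Genus is additive under connected sum of orientable surfaces.
g = 6 + 10 + 18 = 34

34


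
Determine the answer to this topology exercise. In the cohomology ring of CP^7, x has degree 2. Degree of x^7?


|x| = 2 in H^*(CP^n).
|x^7| = 7 * |x| = 7 * 2 = 14

14


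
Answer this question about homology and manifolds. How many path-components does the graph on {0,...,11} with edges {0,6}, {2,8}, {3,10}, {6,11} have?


Run DFS/union-find over 12 vertices.
V = 12, E = 4.
Number of components = 8

8


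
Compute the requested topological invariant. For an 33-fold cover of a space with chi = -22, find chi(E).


For a finite covering: chi(E) = (number of sheets) * chi(B).
chi(E) = 33 * (-22) = -726

-726


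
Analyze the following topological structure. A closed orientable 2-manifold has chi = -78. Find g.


chi = 2 - 2g for closed orientable surfaces.
-78 = 2 - 2g
2g = 2 - (-78) = 80
g = 40

40


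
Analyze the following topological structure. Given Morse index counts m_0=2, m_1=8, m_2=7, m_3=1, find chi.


Morse theory: chi(M) = sum_k (-1)^k m_k where m_k = #(index-k critical points).
= (2) + (-8) + (7) + (-1) = 0

0


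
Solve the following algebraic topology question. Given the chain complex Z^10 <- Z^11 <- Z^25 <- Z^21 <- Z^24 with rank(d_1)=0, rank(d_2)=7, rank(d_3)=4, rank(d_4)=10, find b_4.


rank H_k = rank(ker d_k) - rank(im d_{k+1}).
rank(ker d_4) = rank(C_4) - rank(d_4) = 24 - 10 = 14.
rank(im d_{4+1}) = 0.
rank H_4 = 14 - 0 = 14

14


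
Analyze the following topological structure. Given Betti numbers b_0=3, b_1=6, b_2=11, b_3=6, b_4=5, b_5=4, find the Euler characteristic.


chi = sum_k (-1)^k b_k.
= (3) + (-6) + (11) + (-6) + (5) + (-4)
= 3

3


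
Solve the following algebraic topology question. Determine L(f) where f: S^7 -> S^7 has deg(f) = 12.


On S^7: L(f) = tr(f_0*) + (-1)^7 tr(f_7*) = 1 + (-1)^7 * deg(f).
L(f) = 1 + (-1)^7 * 12 = 1 + -12 = -11

-11


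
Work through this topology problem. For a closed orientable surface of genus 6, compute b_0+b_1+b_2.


For Sigma_6: b_0 = 1, b_1 = 2g = 12, b_2 = 1.
Total = 1 + 12 + 1 = 14

14


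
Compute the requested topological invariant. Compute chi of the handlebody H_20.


A genus-g handlebody deformation retracts to a wedge of g circles.
chi(vee_g S^1) = 1 - g.
chi(H_20) = 1 - 20 = -19

-19


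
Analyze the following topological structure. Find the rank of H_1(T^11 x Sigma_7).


pi_1(A x B) = pi_1(A) x pi_1(B); rank of abelianization = b_1.
b_1(T^11) = 11, b_1(Sigma_7) = 2*7 = 14.
b_1(product) = 11 + 14 = 25

25


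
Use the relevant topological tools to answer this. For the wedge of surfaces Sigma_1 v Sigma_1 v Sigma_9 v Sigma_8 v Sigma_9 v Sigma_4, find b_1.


For a wedge X v Y: reduced H_k(X v Y) = H_k(X) + H_k(Y).
Each Sigma_g contributes b_1 = 2g.
b_1 = 2 + 2 + 18 + 16 + 18 + 8 = 64

64


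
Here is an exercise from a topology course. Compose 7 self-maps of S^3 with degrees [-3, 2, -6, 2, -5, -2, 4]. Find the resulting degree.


Degree is multiplicative: deg(composition) = product of degrees.
= (-3) * (2) * (-6) * (2) * (-5) * (-2) * (4) = 2880

2880


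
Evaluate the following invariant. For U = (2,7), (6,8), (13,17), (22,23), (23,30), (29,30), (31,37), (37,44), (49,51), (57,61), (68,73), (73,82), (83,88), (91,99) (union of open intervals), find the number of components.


Sort and merge overlapping open intervals.
Merged: (2,8), (13,17), (22,23), (23,30), (31,37), (37,44), (49,51), (57,61), (68,73), (73,82), (83,88), (91,99).
Number of components = 12

12


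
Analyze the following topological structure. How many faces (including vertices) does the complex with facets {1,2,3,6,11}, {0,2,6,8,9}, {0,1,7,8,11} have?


Each maximal simplex on m vertices has 2^m - 1 nonempty faces.
Take the union (dedupe shared faces).
Total distinct faces = 84

84


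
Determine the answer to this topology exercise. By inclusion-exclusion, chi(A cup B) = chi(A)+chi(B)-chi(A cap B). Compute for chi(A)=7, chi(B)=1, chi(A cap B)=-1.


chi(A cup B) = chi(A) + chi(B) - chi(A cap B)
= 7 + (1) - (-1)
= 9

9


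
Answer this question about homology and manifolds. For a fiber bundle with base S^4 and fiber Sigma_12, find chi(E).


chi(S^4) = 2 (n even), chi(Sigma_12) = 2 - 2*12 = -22.
chi(E) = 2 * (-22) = -44

-44


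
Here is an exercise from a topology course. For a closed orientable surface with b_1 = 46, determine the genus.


For a closed orientable surface: b_1 = 2g.
46 = 2g
g = 46 / 2 = 23

23


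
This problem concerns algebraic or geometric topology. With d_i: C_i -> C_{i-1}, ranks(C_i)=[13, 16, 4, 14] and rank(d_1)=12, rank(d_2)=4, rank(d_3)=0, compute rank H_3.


rank H_k = rank(ker d_k) - rank(im d_{k+1}).
rank(ker d_3) = rank(C_3) - rank(d_3) = 14 - 0 = 14.
rank(im d_{3+1}) = 0.
rank H_3 = 14 - 0 = 14

14


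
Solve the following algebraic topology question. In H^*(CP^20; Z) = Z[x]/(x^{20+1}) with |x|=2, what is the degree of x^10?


|x| = 2 in H^*(CP^n).
|x^10| = 10 * |x| = 10 * 2 = 20

20


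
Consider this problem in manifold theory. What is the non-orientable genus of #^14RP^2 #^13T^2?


Since a >= 1, the sum is non-orientable; each T^2 can be replaced by RP^2 # RP^2 (since T^2#RP^2 = 3RP^2).
Total crosscaps k = 14 + 2*13 = 40.
Check via chi: chi = 14*1 + 13*0 - (14+13-1)*2 = -38 = 2 - k = -38. Consistent.

40


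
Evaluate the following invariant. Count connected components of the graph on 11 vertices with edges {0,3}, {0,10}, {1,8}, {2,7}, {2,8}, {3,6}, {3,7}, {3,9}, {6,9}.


Run DFS/union-find over 11 vertices.
V = 11, E = 9.
Number of components = 3

3
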